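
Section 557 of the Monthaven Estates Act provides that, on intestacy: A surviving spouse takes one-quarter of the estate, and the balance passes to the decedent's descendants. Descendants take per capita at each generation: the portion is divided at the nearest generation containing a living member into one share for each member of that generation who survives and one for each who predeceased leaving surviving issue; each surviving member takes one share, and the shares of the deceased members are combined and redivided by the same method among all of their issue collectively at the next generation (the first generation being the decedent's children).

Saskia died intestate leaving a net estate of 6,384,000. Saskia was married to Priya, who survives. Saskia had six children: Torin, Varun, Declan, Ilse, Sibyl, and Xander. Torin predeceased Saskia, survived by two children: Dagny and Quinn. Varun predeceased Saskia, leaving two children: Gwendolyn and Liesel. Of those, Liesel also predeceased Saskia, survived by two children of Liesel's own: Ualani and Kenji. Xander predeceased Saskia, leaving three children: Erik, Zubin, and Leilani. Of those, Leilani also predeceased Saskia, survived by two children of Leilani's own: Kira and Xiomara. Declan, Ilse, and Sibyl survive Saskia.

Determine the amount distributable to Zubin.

Zubin receives 342,000.

Priya takes one-quarter of 6,384,000 = 1,596,000. The remaining 4,788,000 passes to the descendants.
The descendants' portion (4,788,000) is divided at the children's generation into 6 shares of 798,000. Declan, Ilse, and Sibyl each take 798,000. The 3 shares of the deceased (Torin, Varun, and Xander) are combined into a pool of 2,394,000.
That pool (2,394,000) is divided at the grandchildren's generation into 7 shares of 342,000. Dagny, Quinn, Gwendolyn, Erik, and Zubin each take 342,000. The 2 shares of the deceased (Liesel and Leilani) are combined into a pool of 684,000.
That pool (684,000) is divided at the great-grandchildren's generation equally among Ualani, Kenji, Kira, and Xiomara: 171,000 each.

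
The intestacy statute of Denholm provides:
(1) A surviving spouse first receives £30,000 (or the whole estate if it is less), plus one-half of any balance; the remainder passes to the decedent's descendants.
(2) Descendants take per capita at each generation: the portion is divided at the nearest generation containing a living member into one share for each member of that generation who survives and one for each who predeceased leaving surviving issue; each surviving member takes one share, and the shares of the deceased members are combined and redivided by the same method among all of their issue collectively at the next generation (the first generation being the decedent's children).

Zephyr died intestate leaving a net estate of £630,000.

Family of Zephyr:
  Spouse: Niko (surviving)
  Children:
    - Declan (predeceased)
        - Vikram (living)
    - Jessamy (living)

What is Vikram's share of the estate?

Niko first takes £30,000, leaving a balance of £600,000. Niko then takes one-half of the balance (£300,000), for a total of £330,000. The remaining £300,000 passes to the descendants.
The descendants' portion (£300,000) is divided at the children's generation into 2 shares of £150,000. Jessamy takes £150,000. The remaining share for the deceased Declan (£150,000) is carried to the next generation.
That pool (£150,000) passes entirely to Vikram, the sole taker at the grandchildren's generation.

Vikram receives £150,000.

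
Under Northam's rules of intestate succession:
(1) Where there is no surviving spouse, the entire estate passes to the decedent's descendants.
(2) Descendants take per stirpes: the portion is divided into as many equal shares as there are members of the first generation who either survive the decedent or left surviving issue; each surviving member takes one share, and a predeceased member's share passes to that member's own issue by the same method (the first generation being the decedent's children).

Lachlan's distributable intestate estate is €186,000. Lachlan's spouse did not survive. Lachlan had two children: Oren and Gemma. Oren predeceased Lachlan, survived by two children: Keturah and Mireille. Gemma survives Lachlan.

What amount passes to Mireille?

Mireille receives €46,500.

The entire €186,000 passes to the descendants.
That amount (€186,000) is divided into 2 shares of €93,000: Gemma takes €93,000; Oren's €93,000 share passes to Oren's issue.
Oren's share (€93,000) is divided into 2 shares of €46,500: Keturah and Mireille each take €46,500.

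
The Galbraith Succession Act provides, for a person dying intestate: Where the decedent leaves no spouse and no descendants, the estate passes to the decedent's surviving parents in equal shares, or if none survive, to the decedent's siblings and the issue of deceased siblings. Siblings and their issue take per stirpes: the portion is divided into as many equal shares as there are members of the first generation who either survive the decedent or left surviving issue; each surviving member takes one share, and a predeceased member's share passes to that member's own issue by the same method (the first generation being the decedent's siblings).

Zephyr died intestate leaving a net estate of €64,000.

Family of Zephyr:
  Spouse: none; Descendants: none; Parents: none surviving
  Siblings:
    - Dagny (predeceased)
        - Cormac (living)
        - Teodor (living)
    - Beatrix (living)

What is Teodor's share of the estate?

Teodor receives €16,000.

The entire €64,000 passes to the siblings and their issue.
That amount (€64,000) is divided into 2 shares of €32,000: Beatrix takes €32,000; Dagny's €32,000 share passes to Dagny's issue.
Dagny's share (€32,000) is divided into 2 shares of €16,000: Cormac and Teodor each take €16,000.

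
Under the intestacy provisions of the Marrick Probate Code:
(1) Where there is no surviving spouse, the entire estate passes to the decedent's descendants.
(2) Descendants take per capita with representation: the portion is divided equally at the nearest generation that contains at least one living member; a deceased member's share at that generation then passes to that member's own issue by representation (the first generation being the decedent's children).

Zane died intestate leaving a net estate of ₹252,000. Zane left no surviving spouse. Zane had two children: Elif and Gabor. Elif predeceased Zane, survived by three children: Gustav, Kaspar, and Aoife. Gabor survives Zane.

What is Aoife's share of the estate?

The entire ₹252,000 passes to the descendants.
That amount (₹252,000) is divided into 2 shares of ₹126,000: Gabor takes ₹126,000; Elif's ₹126,000 share passes to Elif's issue.
Elif's share (₹126,000) is divided into 3 shares of ₹42,000: Gustav, Kaspar, and Aoife each take ₹42,000.

Aoife receives ₹42,000.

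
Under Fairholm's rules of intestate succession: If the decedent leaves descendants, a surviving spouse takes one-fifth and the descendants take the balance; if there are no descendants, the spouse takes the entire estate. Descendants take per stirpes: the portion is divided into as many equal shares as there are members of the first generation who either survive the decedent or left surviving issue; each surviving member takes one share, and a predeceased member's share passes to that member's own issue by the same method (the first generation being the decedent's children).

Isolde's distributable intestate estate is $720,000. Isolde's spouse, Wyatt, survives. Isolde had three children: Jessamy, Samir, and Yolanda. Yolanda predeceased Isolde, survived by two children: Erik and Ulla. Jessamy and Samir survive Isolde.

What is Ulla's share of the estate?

Wyatt takes one-fifth of $720,000 = $144,000. The remaining $576,000 passes to the descendants.
The descendants' portion ($576,000) is divided into 3 shares of $192,000: Jessamy and Samir each take $192,000; Yolanda's $192,000 share passes to Yolanda's issue.
Yolanda's share ($192,000) is divided into 2 shares of $96,000: Erik and Ulla each take $96,000.

Ulla receives $96,000.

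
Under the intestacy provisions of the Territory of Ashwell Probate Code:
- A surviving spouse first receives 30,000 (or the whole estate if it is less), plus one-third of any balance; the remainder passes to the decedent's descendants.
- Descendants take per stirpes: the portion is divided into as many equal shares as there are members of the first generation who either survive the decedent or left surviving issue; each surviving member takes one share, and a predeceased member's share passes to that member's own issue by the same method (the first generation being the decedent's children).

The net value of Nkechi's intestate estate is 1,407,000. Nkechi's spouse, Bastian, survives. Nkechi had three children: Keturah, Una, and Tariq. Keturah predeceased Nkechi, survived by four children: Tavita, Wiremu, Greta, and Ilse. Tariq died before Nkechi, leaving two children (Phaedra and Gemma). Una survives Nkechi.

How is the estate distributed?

Bastian first takes 30,000, leaving a balance of 1,377,000. Bastian then takes one-third of the balance (459,000), for a total of 489,000. The remaining 918,000 passes to the descendants.
The descendants' portion (918,000) is divided into 3 shares of 306,000: Una takes 306,000; Keturah's 306,000 share passes to Keturah's issue; Tariq's 306,000 share passes to Tariq's issue.
Keturah's share (306,000) is divided into 4 shares of 76,500: Tavita, Wiremu, Greta, and Ilse each take 76,500.
Tariq's share (306,000) is divided into 2 shares of 153,000: Phaedra and Gemma each take 153,000.

Bastian: 489,000; Tavita: 76,500; Wiremu: 76,500; Greta: 76,500; Ilse: 76,500; Una: 306,000; Phaedra: 153,000; Gemma: 153,000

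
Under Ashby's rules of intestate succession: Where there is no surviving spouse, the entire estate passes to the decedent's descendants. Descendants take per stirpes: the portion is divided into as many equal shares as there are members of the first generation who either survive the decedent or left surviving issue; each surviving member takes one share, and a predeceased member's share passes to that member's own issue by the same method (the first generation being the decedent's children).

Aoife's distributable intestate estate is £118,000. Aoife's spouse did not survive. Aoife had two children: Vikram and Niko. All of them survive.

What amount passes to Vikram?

Vikram receives £59,000.

The entire £118,000 passes to the descendants.
That amount (£118,000) is divided into 2 shares of £59,000: Vikram and Niko each take £59,000.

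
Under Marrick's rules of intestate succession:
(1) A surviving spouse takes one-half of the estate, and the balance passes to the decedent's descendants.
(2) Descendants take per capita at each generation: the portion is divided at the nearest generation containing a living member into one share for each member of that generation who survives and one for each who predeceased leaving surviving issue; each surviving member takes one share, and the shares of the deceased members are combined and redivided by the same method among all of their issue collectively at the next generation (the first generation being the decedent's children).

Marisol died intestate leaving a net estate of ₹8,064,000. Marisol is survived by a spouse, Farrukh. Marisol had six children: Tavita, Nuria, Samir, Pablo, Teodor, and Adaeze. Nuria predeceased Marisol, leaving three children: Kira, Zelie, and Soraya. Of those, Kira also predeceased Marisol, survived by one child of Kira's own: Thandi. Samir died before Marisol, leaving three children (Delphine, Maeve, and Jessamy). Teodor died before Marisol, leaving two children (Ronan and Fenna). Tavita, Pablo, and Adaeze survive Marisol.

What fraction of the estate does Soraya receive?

Soraya receives 1/32 of the estate.

Farrukh takes one-half of ₹8,064,000 = ₹4,032,000. The remaining ₹4,032,000 passes to the descendants.
The descendants' portion (₹4,032,000) is divided at the children's generation into 6 shares of ₹672,000. Tavita, Pablo, and Adaeze each take ₹672,000. The 3 shares of the deceased (Nuria, Samir, and Teodor) are combined into a pool of ₹2,016,000.
That pool (₹2,016,000) is divided at the grandchildren's generation into 8 shares of ₹252,000. Zelie, Soraya, Delphine, Maeve, Jessamy, Ronan, and Fenna each take ₹252,000. The remaining share for the deceased Kira (₹252,000) is carried to the next generation.
That pool (₹252,000) passes entirely to Thandi, the sole taker at the great-grandchildren's generation.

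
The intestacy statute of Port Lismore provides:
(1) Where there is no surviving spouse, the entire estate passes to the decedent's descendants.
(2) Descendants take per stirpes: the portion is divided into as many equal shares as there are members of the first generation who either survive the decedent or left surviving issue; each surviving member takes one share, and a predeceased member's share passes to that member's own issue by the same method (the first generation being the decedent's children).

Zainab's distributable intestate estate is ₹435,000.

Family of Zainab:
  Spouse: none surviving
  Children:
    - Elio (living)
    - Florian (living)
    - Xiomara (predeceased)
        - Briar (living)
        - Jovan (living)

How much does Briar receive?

Briar receives ₹72,500.

The entire ₹435,000 passes to the descendants.
That amount (₹435,000) is divided into 3 shares of ₹145,000: Elio and Florian each take ₹145,000; Xiomara's ₹145,000 share passes to Xiomara's issue.
Xiomara's share (₹145,000) is divided into 2 shares of ₹72,500: Briar and Jovan each take ₹72,500.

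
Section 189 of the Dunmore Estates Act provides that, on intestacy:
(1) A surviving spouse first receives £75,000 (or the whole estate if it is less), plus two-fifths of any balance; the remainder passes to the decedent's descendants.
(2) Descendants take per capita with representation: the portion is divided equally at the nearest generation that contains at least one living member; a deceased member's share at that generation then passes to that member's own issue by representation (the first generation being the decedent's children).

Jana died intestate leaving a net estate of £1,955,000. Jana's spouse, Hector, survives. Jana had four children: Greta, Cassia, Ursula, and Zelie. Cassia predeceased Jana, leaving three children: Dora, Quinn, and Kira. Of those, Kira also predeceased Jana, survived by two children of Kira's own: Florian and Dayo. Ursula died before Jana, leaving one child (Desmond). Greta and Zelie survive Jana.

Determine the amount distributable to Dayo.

Dayo receives £47,000.

Hector first takes £75,000, leaving a balance of £1,880,000. Hector then takes two-fifths of the balance (£752,000), for a total of £827,000. The remaining £1,128,000 passes to the descendants.
The descendants' portion (£1,128,000) is divided into 4 shares of £282,000: Greta and Zelie each take £282,000; Cassia's £282,000 share passes to Cassia's issue; Ursula's £282,000 share passes to Ursula's issue.
Cassia's share (£282,000) is divided into 3 shares of £94,000: Dora and Quinn each take £94,000; Kira's £94,000 share passes to Kira's issue.
Kira's share (£94,000) is divided into 2 shares of £47,000: Florian and Dayo each take £47,000.
Ursula's share (£282,000) passes entirely to Desmond.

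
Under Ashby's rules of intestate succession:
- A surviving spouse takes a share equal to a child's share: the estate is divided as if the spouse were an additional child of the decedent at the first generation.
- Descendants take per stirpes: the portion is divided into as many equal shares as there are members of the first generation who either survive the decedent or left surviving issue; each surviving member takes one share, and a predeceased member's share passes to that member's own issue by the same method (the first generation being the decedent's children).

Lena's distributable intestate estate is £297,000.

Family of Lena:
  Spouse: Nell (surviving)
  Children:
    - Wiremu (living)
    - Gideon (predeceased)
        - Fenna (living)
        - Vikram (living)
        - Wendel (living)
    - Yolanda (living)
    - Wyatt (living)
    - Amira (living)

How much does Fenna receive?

The spouse counts as an additional share at the children's level, so there are 6 primary shares of £49,500. Nell takes one such share (£49,500).
The children's combined portion (£247,500) is divided into 5 shares of £49,500: Wiremu, Yolanda, Wyatt, and Amira each take £49,500; Gideon's £49,500 share passes to Gideon's issue.
Gideon's share (£49,500) is divided into 3 shares of £16,500: Fenna, Vikram, and Wendel each take £16,500.

Fenna receives £16,500.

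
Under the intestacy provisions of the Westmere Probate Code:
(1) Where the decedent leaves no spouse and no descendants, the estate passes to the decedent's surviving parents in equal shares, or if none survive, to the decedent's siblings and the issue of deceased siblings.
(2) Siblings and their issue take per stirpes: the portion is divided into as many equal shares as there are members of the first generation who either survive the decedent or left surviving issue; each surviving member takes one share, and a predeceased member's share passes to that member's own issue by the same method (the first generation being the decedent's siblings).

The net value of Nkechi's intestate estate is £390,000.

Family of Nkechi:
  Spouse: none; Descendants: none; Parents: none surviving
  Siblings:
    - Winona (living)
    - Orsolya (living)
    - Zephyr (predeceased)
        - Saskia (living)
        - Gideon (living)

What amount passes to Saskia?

Saskia receives £65,000.

The entire £390,000 passes to the siblings and their issue.
That amount (£390,000) is divided into 3 shares of £130,000: Winona and Orsolya each take £130,000; Zephyr's £130,000 share passes to Zephyr's issue.
Zephyr's share (£130,000) is divided into 2 shares of £65,000: Saskia and Gideon each take £65,000.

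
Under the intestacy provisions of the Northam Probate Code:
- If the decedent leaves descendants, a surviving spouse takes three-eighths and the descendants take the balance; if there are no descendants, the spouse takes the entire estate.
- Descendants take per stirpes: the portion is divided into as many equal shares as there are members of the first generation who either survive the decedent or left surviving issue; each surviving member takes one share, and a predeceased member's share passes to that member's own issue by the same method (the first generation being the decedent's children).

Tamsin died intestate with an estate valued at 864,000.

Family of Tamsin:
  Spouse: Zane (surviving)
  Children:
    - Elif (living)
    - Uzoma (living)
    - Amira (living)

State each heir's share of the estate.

Zane: 324,000; Elif: 180,000; Uzoma: 180,000; Amira: 180,000

Zane takes three-eighths of 864,000 = 324,000. The remaining 540,000 passes to the descendants.
The descendants' portion (540,000) is divided into 3 shares of 180,000: Elif, Uzoma, and Amira each take 180,000.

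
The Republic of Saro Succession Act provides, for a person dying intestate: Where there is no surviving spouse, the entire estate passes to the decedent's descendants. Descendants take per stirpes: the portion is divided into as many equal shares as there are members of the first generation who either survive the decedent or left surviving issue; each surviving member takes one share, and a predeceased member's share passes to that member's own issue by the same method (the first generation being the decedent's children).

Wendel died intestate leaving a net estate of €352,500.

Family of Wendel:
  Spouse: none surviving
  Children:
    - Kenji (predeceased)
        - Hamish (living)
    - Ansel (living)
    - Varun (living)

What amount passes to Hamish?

Hamish receives €117,500.

The entire €352,500 passes to the descendants.
That amount (€352,500) is divided into 3 shares of €117,500: Ansel and Varun each take €117,500; Kenji's €117,500 share passes to Kenji's issue.
Kenji's share (€117,500) passes entirely to Hamish.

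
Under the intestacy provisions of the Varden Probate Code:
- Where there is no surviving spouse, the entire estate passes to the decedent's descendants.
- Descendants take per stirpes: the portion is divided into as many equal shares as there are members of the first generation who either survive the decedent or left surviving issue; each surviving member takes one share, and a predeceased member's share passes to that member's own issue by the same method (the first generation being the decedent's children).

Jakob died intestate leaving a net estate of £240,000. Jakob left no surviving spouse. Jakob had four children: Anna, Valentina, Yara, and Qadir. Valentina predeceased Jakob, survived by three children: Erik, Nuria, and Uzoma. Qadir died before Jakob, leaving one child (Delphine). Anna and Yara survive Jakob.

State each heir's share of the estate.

The entire £240,000 passes to the descendants.
That amount (£240,000) is divided into 4 shares of £60,000: Anna and Yara each take £60,000; Valentina's £60,000 share passes to Valentina's issue; Qadir's £60,000 share passes to Qadir's issue.
Valentina's share (£60,000) is divided into 3 shares of £20,000: Erik, Nuria, and Uzoma each take £20,000.
Qadir's share (£60,000) passes entirely to Delphine.

Anna: £60,000; Erik: £20,000; Nuria: £20,000; Uzoma: £20,000; Yara: £60,000; Delphine: £60,000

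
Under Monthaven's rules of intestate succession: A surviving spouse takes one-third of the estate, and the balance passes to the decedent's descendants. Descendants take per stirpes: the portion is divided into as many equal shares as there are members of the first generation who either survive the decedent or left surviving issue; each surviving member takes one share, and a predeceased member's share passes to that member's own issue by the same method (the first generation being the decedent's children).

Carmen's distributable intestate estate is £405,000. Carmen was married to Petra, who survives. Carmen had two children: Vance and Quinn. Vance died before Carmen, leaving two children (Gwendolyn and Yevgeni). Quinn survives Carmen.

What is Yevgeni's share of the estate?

Petra takes one-third of £405,000 = £135,000. The remaining £270,000 passes to the descendants.
The descendants' portion (£270,000) is divided into 2 shares of £135,000: Quinn takes £135,000; Vance's £135,000 share passes to Vance's issue.
Vance's share (£135,000) is divided into 2 shares of £67,500: Gwendolyn and Yevgeni each take £67,500.

Yevgeni receives £67,500.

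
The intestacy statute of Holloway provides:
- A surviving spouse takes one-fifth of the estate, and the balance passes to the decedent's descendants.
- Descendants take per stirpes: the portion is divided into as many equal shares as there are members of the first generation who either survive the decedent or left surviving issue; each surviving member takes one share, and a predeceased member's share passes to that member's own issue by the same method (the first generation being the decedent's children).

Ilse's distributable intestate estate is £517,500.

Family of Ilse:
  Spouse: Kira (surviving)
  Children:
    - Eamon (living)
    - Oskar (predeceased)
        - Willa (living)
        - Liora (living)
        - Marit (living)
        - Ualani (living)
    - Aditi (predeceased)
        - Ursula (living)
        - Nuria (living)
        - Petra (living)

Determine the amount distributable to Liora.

Kira takes one-fifth of £517,500 = £103,500. The remaining £414,000 passes to the descendants.
The descendants' portion (£414,000) is divided into 3 shares of £138,000: Eamon takes £138,000; Oskar's £138,000 share passes to Oskar's issue; Aditi's £138,000 share passes to Aditi's issue.
Oskar's share (£138,000) is divided into 4 shares of £34,500: Willa, Liora, Marit, and Ualani each take £34,500.
Aditi's share (£138,000) is divided into 3 shares of £46,000: Ursula, Nuria, and Petra each take £46,000.

Liora receives £34,500.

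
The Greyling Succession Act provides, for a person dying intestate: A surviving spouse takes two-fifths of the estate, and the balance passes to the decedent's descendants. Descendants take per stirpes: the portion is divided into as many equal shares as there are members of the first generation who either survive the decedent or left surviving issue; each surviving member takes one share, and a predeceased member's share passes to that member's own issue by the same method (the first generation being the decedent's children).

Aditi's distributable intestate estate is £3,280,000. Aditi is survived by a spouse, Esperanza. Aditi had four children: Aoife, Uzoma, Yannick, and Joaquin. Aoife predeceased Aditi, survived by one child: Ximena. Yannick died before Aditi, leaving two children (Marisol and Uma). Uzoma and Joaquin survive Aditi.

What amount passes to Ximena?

Ximena receives £492,000.

Esperanza takes two-fifths of £3,280,000 = £1,312,000. The remaining £1,968,000 passes to the descendants.
The descendants' portion (£1,968,000) is divided into 4 shares of £492,000: Uzoma and Joaquin each take £492,000; Aoife's £492,000 share passes to Aoife's issue; Yannick's £492,000 share passes to Yannick's issue.
Aoife's share (£492,000) passes entirely to Ximena.
Yannick's share (£492,000) is divided into 2 shares of £246,000: Marisol and Uma each take £246,000.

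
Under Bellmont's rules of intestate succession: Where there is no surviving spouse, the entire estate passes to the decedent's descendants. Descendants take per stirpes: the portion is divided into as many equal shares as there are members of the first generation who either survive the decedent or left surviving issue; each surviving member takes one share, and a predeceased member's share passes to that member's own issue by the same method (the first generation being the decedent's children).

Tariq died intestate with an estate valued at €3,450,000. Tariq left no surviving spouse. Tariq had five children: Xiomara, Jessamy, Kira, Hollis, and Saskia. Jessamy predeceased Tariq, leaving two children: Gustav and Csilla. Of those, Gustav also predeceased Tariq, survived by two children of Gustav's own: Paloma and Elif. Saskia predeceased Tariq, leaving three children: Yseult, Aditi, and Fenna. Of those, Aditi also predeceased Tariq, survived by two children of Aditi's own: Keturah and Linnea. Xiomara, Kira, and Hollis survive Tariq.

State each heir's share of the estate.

Xiomara: €690,000; Paloma: €172,500; Elif: €172,500; Csilla: €345,000; Kira: €690,000; Hollis: €690,000; Yseult: €230,000; Keturah: €115,000; Linnea: €115,000; Fenna: €230,000

The entire €3,450,000 passes to the descendants.
That amount (€3,450,000) is divided into 5 shares of €690,000: Xiomara, Kira, and Hollis each take €690,000; Jessamy's €690,000 share passes to Jessamy's issue; Saskia's €690,000 share passes to Saskia's issue.
Jessamy's share (€690,000) is divided into 2 shares of €345,000: Csilla takes €345,000; Gustav's €345,000 share passes to Gustav's issue.
Gustav's share (€345,000) is divided into 2 shares of €172,500: Paloma and Elif each take €172,500.
Saskia's share (€690,000) is divided into 3 shares of €230,000: Yseult and Fenna each take €230,000; Aditi's €230,000 share passes to Aditi's issue.
Aditi's share (€230,000) is divided into 2 shares of €115,000: Keturah and Linnea each take €115,000.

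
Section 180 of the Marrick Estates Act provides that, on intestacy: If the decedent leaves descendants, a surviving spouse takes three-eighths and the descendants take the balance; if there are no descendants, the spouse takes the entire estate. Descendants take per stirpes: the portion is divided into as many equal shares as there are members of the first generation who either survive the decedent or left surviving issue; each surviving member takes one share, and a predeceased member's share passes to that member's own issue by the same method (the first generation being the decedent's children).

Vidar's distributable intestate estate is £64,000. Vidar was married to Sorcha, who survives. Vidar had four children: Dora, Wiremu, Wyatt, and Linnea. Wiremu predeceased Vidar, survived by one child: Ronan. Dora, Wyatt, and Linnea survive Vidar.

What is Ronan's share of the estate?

Ronan receives £10,000.

Sorcha takes three-eighths of £64,000 = £24,000. The remaining £40,000 passes to the descendants.
The descendants' portion (£40,000) is divided into 4 shares of £10,000: Dora, Wyatt, and Linnea each take £10,000; Wiremu's £10,000 share passes to Wiremu's issue.
Wiremu's share (£10,000) passes entirely to Ronan.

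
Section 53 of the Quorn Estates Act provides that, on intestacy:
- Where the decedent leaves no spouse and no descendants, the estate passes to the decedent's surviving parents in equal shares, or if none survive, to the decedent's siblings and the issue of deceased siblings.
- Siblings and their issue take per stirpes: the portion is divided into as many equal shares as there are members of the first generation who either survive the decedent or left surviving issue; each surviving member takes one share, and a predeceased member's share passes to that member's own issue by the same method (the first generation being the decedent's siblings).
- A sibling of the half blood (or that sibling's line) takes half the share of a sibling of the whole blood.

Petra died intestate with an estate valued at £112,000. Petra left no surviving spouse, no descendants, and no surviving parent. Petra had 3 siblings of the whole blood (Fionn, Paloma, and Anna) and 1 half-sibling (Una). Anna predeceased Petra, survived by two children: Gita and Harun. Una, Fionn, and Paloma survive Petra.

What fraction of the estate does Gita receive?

The entire £112,000 passes to the siblings and their issue.
Counting each half-blood sibling's line as half a unit, there are 7/2 units in £112,000, so one unit is £32,000. Whole-blood lines (Fionn, Paloma, and Anna) take £32,000 each; half-blood lines (Una) take £16,000 each.
Anna's share (£32,000) is divided into 2 shares of £16,000: Gita and Harun each take £16,000.

Gita receives 1/7 of the estate.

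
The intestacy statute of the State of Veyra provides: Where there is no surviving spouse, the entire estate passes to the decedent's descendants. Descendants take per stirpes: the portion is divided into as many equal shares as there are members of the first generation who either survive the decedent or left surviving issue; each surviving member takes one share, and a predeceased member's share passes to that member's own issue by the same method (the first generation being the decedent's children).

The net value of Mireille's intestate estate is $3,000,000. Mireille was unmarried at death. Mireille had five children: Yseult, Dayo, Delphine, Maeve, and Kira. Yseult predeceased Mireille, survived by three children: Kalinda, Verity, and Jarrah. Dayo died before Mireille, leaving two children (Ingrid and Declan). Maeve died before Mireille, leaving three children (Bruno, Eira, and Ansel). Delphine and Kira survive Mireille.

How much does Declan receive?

Declan receives $300,000.

The entire $3,000,000 passes to the descendants.
That amount ($3,000,000) is divided into 5 shares of $600,000: Delphine and Kira each take $600,000; Yseult's $600,000 share passes to Yseult's issue; Dayo's $600,000 share passes to Dayo's issue; Maeve's $600,000 share passes to Maeve's issue.
Yseult's share ($600,000) is divided into 3 shares of $200,000: Kalinda, Verity, and Jarrah each take $200,000.
Dayo's share ($600,000) is divided into 2 shares of $300,000: Ingrid and Declan each take $300,000.
Maeve's share ($600,000) is divided into 3 shares of $200,000: Bruno, Eira, and Ansel each take $200,000.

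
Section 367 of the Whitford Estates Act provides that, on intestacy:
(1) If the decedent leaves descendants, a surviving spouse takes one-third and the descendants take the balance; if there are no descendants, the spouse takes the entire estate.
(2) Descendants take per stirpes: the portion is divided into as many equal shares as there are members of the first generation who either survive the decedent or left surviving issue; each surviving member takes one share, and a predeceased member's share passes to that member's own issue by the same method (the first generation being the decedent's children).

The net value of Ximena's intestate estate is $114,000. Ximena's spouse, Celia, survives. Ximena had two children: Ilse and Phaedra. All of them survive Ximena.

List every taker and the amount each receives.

Celia: $38,000; Ilse: $38,000; Phaedra: $38,000

Celia takes one-third of $114,000 = $38,000. The remaining $76,000 passes to the descendants.
The descendants' portion ($76,000) is divided into 2 shares of $38,000: Ilse and Phaedra each take $38,000.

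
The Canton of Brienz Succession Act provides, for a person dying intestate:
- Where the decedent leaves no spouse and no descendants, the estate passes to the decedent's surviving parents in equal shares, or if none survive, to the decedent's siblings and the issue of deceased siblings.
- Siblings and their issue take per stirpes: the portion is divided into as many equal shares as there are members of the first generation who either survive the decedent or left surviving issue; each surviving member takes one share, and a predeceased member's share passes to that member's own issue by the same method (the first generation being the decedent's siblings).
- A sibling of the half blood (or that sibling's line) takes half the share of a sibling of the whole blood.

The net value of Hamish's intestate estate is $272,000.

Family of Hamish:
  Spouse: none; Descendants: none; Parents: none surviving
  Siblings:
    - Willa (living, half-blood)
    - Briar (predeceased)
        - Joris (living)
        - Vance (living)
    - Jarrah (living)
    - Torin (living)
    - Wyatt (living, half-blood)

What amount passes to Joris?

The entire $272,000 passes to the siblings and their issue.
Counting each half-blood sibling's line as half a unit, there are 4 units in $272,000, so one unit is $68,000. Whole-blood lines (Briar, Jarrah, and Torin) take $68,000 each; half-blood lines (Willa and Wyatt) take $34,000 each.
Briar's share ($68,000) is divided into 2 shares of $34,000: Joris and Vance each take $34,000.

Joris receives $34,000.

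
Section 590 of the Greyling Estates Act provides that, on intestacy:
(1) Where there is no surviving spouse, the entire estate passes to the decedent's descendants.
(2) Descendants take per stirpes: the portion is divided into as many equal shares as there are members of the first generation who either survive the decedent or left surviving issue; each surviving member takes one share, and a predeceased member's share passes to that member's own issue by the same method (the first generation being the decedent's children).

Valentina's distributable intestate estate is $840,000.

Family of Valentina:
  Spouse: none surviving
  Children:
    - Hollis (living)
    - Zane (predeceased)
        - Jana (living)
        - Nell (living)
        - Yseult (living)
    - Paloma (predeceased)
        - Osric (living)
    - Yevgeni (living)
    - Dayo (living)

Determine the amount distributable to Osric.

The entire $840,000 passes to the descendants.
That amount ($840,000) is divided into 5 shares of $168,000: Hollis, Yevgeni, and Dayo each take $168,000; Zane's $168,000 share passes to Zane's issue; Paloma's $168,000 share passes to Paloma's issue.
Zane's share ($168,000) is divided into 3 shares of $56,000: Jana, Nell, and Yseult each take $56,000.
Paloma's share ($168,000) passes entirely to Osric.

Osric receives $168,000.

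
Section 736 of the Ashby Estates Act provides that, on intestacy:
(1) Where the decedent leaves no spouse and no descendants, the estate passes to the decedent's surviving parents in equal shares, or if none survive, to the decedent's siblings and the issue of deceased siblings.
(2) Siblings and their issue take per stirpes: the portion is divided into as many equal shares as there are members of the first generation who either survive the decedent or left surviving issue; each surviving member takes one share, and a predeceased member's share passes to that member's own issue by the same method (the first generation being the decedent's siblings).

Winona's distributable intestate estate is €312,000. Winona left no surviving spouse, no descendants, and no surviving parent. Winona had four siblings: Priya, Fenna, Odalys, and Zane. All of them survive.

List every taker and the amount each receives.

Priya: €78,000; Fenna: €78,000; Odalys: €78,000; Zane: €78,000

The entire €312,000 passes to the siblings and their issue.
That amount (€312,000) is divided into 4 shares of €78,000: Priya, Fenna, Odalys, and Zane each take €78,000.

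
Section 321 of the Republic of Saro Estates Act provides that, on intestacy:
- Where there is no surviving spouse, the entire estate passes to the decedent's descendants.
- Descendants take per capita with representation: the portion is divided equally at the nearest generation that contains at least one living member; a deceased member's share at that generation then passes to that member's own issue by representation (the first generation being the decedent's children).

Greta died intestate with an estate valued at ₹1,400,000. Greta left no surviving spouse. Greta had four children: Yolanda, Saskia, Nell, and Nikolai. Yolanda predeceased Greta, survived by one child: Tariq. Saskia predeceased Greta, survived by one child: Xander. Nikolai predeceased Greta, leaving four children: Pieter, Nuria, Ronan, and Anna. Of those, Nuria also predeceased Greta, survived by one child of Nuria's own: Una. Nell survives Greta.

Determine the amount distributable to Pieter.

Pieter receives ₹87,500.

The entire ₹1,400,000 passes to the descendants.
That amount (₹1,400,000) is divided into 4 shares of ₹350,000: Nell takes ₹350,000; Yolanda's ₹350,000 share passes to Yolanda's issue; Saskia's ₹350,000 share passes to Saskia's issue; Nikolai's ₹350,000 share passes to Nikolai's issue.
Yolanda's share (₹350,000) passes entirely to Tariq.
Saskia's share (₹350,000) passes entirely to Xander.
Nikolai's share (₹350,000) is divided into 4 shares of ₹87,500: Pieter, Ronan, and Anna each take ₹87,500; Nuria's ₹87,500 share passes to Nuria's issue.
Nuria's share (₹87,500) passes entirely to Una.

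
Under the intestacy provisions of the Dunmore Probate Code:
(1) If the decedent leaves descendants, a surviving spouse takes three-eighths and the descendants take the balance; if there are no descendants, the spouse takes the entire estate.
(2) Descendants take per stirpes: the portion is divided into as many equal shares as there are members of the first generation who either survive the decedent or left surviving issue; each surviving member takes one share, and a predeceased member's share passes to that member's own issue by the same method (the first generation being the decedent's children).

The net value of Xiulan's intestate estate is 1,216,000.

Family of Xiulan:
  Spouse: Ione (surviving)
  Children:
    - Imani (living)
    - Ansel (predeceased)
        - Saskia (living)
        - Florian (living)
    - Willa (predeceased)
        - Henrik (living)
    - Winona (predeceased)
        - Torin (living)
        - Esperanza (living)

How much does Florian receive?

Florian receives 95,000.

Ione takes three-eighths of 1,216,000 = 456,000. The remaining 760,000 passes to the descendants.
The descendants' portion (760,000) is divided into 4 shares of 190,000: Imani takes 190,000; Ansel's 190,000 share passes to Ansel's issue; Willa's 190,000 share passes to Willa's issue; Winona's 190,000 share passes to Winona's issue.
Ansel's share (190,000) is divided into 2 shares of 95,000: Saskia and Florian each take 95,000.
Willa's share (190,000) passes entirely to Henrik.
Winona's share (190,000) is divided into 2 shares of 95,000: Torin and Esperanza each take 95,000.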